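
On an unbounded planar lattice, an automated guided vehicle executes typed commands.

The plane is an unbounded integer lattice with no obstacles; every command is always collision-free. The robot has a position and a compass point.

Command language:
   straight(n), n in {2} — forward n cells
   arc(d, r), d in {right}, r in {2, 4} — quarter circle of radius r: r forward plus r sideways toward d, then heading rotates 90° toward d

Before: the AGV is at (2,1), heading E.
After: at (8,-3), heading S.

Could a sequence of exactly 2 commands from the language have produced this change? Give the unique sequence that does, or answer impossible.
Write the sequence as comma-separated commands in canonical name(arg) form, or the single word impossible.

straight(2), arc(right, 4)

key: running arc(right, 4) before straight(2) would end elsewhere — order is forced
start: at (2,1), heading E
[1] after straight(2): at (4,1), heading E
[2] after arc(right, 4): at (8,-3), heading S
no rival 2-sequence matches.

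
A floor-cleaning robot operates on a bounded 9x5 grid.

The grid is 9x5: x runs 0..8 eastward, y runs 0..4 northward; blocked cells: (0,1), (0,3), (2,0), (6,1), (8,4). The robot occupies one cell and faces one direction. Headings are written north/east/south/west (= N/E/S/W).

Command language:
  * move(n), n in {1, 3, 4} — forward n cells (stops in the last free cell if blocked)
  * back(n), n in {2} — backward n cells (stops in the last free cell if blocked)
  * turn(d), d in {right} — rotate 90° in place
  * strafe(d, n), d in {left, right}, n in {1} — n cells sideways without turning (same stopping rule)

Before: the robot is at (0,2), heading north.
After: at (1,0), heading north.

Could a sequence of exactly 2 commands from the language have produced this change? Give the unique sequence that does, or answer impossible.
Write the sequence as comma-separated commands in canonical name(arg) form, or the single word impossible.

strafe(right, 1), back(2)

key: running back(2) before strafe(right, 1) would end elsewhere — order is forced
initial: at (0,2), heading north
[1] after strafe(right, 1): at (1,2), heading north
[2] after back(2): at (1,0), heading north
no other 2-command option fits: unique.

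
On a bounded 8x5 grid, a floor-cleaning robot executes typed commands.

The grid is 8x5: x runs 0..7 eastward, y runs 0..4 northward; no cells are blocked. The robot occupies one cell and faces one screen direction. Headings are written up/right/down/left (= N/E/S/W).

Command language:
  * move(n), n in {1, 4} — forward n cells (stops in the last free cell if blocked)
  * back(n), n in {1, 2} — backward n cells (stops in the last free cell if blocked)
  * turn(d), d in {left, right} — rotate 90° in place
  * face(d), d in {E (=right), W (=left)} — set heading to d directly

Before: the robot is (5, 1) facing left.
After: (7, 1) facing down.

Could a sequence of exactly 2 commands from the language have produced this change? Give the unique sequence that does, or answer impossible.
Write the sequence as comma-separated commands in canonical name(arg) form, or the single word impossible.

back(2), turn(left)

key: position moved to (7,1) AND the heading swung to S — translation plus rotation needed
begin: (5, 1) facing left
[1] after back(2): (7, 1) facing left
[2] after turn(left): (7, 1) facing down
no rival 2-sequence matches.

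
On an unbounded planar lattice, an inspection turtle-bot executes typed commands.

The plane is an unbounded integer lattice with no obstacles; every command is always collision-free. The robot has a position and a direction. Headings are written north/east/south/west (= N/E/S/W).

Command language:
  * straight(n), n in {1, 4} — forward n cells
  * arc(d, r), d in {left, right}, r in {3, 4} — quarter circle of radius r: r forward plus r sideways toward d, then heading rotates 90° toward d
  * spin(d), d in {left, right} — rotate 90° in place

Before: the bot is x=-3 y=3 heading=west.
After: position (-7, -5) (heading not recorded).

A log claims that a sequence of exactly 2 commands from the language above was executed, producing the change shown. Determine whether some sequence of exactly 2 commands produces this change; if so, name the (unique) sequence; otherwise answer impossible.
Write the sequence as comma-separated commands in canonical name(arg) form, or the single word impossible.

key: order matters: swapping arc(left, 4) and straight(4) lands elsewhere
start: x=-3 y=3 heading=west
1. arc(left, 4) → x=-7 y=-1 heading=south
2. straight(4) → x=-7 y=-5 heading=south
uniquely the one of 64 2-step routes that fits.

arc(left, 4), straight(4)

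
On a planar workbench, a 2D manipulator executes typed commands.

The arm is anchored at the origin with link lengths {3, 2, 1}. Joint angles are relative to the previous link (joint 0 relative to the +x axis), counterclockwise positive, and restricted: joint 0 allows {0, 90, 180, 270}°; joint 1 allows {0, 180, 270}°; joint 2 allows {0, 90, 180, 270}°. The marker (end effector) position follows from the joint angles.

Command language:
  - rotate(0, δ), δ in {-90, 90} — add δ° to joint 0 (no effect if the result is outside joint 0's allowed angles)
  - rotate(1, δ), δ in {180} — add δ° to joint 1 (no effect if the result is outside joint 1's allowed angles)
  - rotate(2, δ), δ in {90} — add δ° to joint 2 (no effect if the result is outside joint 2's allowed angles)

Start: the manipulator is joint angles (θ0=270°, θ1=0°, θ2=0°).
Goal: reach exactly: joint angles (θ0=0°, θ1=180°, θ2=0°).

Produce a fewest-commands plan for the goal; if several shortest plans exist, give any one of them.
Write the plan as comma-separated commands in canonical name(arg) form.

rotate(0, 90), rotate(1, 180)

start: joint angles (θ0=270°, θ1=0°, θ2=0°)
1. rotate(0, 90) → joint angles (θ0=0°, θ1=0°, θ2=0°)
2. rotate(1, 180) → joint angles (θ0=0°, θ1=180°, θ2=0°)
minimal: 2 command(s), checked below 2.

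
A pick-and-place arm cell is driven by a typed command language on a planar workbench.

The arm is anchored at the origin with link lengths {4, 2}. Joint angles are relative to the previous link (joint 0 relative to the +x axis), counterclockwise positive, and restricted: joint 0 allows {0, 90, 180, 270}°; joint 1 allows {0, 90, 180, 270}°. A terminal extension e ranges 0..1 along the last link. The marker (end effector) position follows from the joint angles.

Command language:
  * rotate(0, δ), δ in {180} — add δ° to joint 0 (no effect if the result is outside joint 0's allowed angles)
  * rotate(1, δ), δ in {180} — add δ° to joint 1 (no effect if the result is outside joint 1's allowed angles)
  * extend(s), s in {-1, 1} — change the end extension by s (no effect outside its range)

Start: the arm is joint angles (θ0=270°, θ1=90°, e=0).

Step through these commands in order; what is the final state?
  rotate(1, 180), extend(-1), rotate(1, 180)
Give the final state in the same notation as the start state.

joint angles (θ0=270°, θ1=90°, e=0)

initial: joint angles (θ0=270°, θ1=90°, e=0)
step 1 (rotate(1, 180)): joint angles (θ0=270°, θ1=270°, e=0)
step 2 (extend(-1)): joint angles (θ0=270°, θ1=270°, e=0)
step 3 (rotate(1, 180)): joint angles (θ0=270°, θ1=90°, e=0)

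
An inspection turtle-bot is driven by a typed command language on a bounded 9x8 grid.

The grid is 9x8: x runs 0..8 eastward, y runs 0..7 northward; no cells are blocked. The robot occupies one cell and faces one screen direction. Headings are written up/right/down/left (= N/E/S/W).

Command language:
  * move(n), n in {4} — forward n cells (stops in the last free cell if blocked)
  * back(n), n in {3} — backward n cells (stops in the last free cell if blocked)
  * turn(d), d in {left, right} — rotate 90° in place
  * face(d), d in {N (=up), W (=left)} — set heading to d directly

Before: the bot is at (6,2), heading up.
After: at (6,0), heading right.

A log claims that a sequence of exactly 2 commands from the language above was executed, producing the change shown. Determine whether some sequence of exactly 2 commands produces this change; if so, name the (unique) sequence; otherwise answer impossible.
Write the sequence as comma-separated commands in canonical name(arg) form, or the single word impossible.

back(3), turn(right)

key: order matters: swapping back(3) and turn(right) lands elsewhere
initial: at (6,2), heading up
1. back(3) → at (6,0), heading up
2. turn(right) → at (6,0), heading right
all 36 alternatives checked — unique.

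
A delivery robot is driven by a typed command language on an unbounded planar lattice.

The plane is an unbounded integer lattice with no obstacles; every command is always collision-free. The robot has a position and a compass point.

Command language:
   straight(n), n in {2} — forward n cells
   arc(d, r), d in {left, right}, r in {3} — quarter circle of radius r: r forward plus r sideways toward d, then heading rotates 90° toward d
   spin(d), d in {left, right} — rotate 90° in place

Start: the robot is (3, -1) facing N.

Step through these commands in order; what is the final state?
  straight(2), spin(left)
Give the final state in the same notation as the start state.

start: (3, -1) facing N
t=1 straight(2) ⇒ (3, 1) facing N
t=2 spin(left) ⇒ (3, 1) facing W

(3, 1) facing W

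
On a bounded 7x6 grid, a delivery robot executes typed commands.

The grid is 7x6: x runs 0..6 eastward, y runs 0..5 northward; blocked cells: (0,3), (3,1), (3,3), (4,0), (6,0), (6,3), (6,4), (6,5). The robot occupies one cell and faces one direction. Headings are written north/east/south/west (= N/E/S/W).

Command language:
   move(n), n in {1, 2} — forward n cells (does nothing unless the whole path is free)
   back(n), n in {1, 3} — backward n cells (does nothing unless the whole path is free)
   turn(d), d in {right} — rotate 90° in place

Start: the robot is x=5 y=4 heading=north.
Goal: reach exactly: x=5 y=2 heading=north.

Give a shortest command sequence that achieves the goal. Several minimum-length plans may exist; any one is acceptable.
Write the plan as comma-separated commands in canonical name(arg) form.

back(3), move(1)

from: x=5 y=4 heading=north
[1] after back(3): x=5 y=1 heading=north
[2] after move(1): x=5 y=2 heading=north
nothing shorter than 2 reaches the goal.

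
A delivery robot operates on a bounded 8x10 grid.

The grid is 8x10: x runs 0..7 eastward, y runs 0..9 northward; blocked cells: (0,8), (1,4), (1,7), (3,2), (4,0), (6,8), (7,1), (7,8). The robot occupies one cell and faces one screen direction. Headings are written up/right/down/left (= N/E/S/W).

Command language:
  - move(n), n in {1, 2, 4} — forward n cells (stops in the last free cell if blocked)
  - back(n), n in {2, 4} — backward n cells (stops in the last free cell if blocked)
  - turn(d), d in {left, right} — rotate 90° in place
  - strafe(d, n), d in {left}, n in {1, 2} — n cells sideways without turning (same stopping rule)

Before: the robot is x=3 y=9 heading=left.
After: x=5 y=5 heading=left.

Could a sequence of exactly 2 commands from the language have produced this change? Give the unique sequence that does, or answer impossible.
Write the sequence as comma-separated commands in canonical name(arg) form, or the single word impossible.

impossible

all 81 sequences checked — none match.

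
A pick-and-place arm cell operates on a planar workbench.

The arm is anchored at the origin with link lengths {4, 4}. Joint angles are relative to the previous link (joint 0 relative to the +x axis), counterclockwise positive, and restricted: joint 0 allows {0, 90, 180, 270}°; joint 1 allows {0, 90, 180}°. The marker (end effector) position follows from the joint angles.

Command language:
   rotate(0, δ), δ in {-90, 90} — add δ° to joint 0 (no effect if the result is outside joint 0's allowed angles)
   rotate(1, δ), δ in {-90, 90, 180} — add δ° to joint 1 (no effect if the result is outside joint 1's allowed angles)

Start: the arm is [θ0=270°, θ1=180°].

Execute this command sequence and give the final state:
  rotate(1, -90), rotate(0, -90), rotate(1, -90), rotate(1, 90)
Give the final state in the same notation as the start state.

[θ0=180°, θ1=90°]

begin: [θ0=270°, θ1=180°]
t=1 rotate(1, -90) ⇒ [θ0=270°, θ1=90°]
t=2 rotate(0, -90) ⇒ [θ0=180°, θ1=90°]
t=3 rotate(1, -90) ⇒ [θ0=180°, θ1=0°]
t=4 rotate(1, 90) ⇒ [θ0=180°, θ1=90°]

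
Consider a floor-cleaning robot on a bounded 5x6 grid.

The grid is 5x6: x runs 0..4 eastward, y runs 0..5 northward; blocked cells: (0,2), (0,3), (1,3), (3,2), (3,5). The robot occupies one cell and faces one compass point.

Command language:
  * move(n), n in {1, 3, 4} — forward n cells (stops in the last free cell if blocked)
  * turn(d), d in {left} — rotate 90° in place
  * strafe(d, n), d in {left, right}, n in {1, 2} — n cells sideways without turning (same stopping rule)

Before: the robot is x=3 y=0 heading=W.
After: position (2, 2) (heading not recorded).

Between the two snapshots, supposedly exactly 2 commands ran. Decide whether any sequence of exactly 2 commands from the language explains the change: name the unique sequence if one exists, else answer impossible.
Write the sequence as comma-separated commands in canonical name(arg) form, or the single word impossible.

key: order matters: swapping move(1) and strafe(right, 2) lands elsewhere
t0: x=3 y=0 heading=W
step 1 (move(1)): x=2 y=0 heading=W
step 2 (strafe(right, 2)): x=2 y=2 heading=W
all 64 alternatives checked — unique.

move(1), strafe(right, 2)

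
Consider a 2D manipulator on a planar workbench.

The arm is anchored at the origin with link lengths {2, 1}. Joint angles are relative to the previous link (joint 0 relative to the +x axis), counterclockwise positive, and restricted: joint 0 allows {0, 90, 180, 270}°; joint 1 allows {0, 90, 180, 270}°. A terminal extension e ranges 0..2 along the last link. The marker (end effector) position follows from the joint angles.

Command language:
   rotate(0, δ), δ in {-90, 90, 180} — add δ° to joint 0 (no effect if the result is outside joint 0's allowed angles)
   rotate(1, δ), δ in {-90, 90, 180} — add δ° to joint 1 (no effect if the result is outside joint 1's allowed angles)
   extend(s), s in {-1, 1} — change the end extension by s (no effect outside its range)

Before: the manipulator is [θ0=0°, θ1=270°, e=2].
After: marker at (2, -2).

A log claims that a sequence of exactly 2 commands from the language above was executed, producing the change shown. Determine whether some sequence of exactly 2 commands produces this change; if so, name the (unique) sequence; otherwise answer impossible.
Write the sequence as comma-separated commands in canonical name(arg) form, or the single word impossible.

key: order matters: swapping extend(1) and extend(-1) lands elsewhere
begin: [θ0=0°, θ1=270°, e=2]
t=1 extend(1) ⇒ [θ0=0°, θ1=270°, e=2]
t=2 extend(-1) ⇒ [θ0=0°, θ1=270°, e=1]
all 64 alternatives checked — unique.

extend(1), extend(-1)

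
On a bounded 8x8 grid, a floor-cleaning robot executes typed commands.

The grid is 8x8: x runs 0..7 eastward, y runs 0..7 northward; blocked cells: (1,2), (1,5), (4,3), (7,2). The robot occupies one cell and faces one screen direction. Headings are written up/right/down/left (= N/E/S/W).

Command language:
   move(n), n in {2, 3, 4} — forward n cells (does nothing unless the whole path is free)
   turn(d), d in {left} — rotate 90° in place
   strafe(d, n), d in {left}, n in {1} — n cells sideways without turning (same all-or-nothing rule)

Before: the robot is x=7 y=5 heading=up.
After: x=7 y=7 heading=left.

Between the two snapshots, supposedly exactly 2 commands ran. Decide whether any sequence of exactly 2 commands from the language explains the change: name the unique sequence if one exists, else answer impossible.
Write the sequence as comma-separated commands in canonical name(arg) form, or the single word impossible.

move(2), turn(left)

key: running turn(left) before move(2) would end elsewhere — order is forced
start: x=7 y=5 heading=up
[1] after move(2): x=7 y=7 heading=up
[2] after turn(left): x=7 y=7 heading=left
uniquely the one of 25 2-step routes that fits.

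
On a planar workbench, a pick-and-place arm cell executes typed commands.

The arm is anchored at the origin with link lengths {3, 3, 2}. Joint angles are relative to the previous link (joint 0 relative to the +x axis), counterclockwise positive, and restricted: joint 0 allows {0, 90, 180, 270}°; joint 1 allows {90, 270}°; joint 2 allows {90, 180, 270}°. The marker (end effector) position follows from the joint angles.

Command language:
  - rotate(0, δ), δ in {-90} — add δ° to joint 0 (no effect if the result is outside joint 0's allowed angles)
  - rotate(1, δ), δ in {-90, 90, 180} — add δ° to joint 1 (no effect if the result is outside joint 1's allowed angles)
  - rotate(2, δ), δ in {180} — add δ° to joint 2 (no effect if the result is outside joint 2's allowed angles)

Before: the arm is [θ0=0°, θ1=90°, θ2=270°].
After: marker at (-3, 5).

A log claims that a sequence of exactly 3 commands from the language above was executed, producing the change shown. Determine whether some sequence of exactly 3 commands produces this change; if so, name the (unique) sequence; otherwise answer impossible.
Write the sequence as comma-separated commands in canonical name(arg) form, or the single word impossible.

rotate(0, -90), rotate(0, -90), rotate(0, -90)

t0: [θ0=0°, θ1=90°, θ2=270°]
step 1 (rotate(0, -90)): [θ0=270°, θ1=90°, θ2=270°]
step 2 (rotate(0, -90)): [θ0=180°, θ1=90°, θ2=270°]
step 3 (rotate(0, -90)): [θ0=90°, θ1=90°, θ2=270°]
all 125 alternatives checked — unique.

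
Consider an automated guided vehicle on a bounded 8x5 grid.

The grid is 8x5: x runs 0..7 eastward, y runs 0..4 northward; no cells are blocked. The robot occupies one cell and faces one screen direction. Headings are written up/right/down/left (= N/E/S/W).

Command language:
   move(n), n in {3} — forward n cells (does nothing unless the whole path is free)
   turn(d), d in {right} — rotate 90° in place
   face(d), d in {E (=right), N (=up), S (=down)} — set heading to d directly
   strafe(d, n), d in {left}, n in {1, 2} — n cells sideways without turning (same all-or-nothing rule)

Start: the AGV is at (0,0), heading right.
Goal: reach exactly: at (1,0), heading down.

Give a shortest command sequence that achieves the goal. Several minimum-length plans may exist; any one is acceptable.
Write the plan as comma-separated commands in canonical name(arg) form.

face(S), strafe(left, 1)

begin: at (0,0), heading right
[1] after face(S): at (0,0), heading down
[2] after strafe(left, 1): at (1,0), heading down
nothing shorter than 2 reaches the goal.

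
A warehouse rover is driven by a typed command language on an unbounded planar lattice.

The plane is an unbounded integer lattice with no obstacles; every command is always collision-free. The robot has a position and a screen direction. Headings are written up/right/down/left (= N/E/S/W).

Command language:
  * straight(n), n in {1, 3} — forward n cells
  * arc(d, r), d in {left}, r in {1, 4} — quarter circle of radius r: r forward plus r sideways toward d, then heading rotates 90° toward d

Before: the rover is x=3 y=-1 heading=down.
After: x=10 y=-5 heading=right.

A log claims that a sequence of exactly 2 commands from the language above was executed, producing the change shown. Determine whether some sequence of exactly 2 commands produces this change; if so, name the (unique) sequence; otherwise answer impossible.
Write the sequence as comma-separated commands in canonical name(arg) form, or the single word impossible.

key: order matters: swapping arc(left, 4) and straight(3) lands elsewhere
initial: x=3 y=-1 heading=down
[1] after arc(left, 4): x=7 y=-5 heading=right
[2] after straight(3): x=10 y=-5 heading=right
no other 2-command option fits: unique.

arc(left, 4), straight(3)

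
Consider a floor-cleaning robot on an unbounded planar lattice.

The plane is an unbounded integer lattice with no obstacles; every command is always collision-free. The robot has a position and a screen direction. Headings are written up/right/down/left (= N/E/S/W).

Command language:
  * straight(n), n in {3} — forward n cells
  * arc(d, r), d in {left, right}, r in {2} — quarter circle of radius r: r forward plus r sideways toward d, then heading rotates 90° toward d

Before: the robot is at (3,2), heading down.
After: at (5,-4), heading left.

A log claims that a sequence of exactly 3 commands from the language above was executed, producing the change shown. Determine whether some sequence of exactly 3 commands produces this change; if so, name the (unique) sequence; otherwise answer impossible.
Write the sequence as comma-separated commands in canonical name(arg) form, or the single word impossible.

key: running arc(right, 2) before arc(left, 2) would end elsewhere — order is forced
t0: at (3,2), heading down
1. arc(left, 2) → at (5,0), heading right
2. arc(right, 2) → at (7,-2), heading down
3. arc(right, 2) → at (5,-4), heading left
all 27 alternatives checked — unique.

arc(left, 2), arc(right, 2), arc(right, 2)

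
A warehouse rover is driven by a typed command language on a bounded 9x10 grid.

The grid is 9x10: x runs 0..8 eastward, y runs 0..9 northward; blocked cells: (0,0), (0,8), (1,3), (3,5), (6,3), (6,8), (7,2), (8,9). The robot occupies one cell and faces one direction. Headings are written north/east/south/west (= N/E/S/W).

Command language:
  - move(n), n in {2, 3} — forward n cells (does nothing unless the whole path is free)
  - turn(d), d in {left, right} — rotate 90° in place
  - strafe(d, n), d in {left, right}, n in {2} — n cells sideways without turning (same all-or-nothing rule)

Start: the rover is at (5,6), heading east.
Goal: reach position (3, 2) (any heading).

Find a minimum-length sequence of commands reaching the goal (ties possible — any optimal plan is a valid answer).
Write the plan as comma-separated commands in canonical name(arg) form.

initial: at (5,6), heading east
t=1 strafe(right, 2) ⇒ at (5,4), heading east
t=2 strafe(right, 2) ⇒ at (5,2), heading east
t=3 turn(right) ⇒ at (5,2), heading south
t=4 strafe(right, 2) ⇒ at (3,2), heading south
no 3-step plan works, so 4 is optimal.

strafe(right, 2), strafe(right, 2), turn(right), strafe(right, 2)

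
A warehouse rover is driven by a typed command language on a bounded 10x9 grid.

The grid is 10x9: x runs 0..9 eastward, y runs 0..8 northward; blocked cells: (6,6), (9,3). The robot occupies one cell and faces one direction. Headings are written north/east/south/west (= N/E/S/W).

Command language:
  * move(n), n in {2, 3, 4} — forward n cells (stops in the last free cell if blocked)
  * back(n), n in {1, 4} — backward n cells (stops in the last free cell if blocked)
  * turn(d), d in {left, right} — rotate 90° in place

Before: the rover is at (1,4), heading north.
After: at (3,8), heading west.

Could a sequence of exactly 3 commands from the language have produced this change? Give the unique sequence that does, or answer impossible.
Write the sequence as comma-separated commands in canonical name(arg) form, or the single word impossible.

impossible

checked all 3-command options: none fits.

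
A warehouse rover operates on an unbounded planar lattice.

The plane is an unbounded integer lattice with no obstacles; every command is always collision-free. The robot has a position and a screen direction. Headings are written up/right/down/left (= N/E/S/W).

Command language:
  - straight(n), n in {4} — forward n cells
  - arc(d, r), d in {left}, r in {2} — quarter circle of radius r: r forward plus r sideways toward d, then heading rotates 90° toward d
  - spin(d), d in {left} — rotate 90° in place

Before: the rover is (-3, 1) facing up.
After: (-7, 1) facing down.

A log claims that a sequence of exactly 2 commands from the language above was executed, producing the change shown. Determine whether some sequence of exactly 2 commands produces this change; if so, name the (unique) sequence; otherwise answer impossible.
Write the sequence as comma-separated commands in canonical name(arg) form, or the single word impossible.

arc(left, 2), arc(left, 2)

key: cell and facing (now S) both changed — the 2 commands mix motion and turning
t0: (-3, 1) facing up
1. arc(left, 2) → (-5, 3) facing left
2. arc(left, 2) → (-7, 1) facing down
no rival 2-sequence matches.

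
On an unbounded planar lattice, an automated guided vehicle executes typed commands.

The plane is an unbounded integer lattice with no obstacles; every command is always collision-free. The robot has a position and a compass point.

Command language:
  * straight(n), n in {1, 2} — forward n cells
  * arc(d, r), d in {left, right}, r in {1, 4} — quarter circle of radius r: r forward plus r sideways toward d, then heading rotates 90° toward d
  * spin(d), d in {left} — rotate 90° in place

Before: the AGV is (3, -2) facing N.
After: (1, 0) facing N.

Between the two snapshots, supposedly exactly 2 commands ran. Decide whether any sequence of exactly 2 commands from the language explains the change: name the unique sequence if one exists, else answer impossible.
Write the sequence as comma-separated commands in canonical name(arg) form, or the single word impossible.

arc(left, 1), arc(right, 1)

key: running arc(right, 1) before arc(left, 1) would end elsewhere — order is forced
begin: (3, -2) facing N
step 1 (arc(left, 1)): (2, -1) facing W
step 2 (arc(right, 1)): (1, 0) facing N
all 49 alternatives checked — unique.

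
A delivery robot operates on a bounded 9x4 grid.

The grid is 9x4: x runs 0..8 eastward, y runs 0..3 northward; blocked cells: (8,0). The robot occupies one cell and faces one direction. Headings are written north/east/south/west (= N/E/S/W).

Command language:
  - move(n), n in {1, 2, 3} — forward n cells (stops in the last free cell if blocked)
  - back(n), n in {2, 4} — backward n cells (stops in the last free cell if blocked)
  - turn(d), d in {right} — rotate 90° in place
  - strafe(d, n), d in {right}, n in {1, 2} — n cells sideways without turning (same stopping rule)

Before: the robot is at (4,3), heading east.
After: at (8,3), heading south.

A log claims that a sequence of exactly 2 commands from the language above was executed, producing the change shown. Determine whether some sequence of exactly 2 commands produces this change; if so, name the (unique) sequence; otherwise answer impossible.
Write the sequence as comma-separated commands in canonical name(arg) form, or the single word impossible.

impossible

every 2-command combo misses the target.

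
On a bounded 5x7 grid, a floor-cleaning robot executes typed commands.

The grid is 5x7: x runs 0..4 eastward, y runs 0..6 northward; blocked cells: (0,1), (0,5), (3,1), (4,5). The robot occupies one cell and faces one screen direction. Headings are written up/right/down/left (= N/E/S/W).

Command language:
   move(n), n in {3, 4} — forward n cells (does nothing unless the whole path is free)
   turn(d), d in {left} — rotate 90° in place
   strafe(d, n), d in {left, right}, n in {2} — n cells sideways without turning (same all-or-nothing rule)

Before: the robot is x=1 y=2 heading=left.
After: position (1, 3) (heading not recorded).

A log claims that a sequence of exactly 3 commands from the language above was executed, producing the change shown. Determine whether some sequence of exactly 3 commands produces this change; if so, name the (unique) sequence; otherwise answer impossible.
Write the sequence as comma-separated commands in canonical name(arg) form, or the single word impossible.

no 3-step route produces this change.

impossible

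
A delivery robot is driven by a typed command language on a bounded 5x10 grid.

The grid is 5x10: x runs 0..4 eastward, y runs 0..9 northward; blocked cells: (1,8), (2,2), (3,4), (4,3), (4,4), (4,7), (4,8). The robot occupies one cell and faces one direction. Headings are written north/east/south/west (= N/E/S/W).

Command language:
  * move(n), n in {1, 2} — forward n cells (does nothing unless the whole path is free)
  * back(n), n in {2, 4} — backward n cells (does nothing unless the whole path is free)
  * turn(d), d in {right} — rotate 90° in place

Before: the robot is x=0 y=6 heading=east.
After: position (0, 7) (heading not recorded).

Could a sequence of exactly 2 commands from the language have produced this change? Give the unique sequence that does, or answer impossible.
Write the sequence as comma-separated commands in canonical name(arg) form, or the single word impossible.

impossible

every 2-command combo misses the target.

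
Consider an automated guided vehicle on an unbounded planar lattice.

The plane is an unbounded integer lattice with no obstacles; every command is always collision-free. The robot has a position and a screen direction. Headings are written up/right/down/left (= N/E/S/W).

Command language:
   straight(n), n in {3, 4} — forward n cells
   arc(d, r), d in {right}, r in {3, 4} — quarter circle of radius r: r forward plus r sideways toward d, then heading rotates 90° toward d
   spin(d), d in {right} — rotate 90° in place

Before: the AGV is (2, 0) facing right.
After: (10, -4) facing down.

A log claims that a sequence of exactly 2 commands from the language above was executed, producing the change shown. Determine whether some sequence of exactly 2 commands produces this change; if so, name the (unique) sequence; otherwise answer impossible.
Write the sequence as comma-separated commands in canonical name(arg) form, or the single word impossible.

straight(4), arc(right, 4)

key: order matters: swapping straight(4) and arc(right, 4) lands elsewhere
from: (2, 0) facing right
t=1 straight(4) ⇒ (6, 0) facing right
t=2 arc(right, 4) ⇒ (10, -4) facing down
all 25 alternatives checked — unique.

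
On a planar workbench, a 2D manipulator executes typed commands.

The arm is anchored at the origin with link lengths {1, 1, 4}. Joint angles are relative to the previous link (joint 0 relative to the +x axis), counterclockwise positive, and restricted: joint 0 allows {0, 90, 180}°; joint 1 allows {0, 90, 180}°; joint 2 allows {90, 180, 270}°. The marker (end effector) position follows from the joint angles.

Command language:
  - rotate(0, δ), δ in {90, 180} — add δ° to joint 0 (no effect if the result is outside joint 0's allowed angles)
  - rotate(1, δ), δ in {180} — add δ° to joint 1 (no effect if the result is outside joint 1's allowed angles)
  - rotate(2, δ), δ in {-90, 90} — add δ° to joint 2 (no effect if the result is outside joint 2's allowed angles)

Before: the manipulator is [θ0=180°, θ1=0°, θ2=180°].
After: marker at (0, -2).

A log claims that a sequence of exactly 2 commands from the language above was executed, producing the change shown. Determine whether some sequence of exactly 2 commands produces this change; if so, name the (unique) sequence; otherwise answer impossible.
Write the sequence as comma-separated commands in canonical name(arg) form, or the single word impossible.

rotate(0, 180), rotate(0, 90)

key: running rotate(0, 90) before rotate(0, 180) would end elsewhere — order is forced
t0: [θ0=180°, θ1=0°, θ2=180°]
t=1 rotate(0, 180) ⇒ [θ0=0°, θ1=0°, θ2=180°]
t=2 rotate(0, 90) ⇒ [θ0=90°, θ1=0°, θ2=180°]
no other 2-command option fits: unique.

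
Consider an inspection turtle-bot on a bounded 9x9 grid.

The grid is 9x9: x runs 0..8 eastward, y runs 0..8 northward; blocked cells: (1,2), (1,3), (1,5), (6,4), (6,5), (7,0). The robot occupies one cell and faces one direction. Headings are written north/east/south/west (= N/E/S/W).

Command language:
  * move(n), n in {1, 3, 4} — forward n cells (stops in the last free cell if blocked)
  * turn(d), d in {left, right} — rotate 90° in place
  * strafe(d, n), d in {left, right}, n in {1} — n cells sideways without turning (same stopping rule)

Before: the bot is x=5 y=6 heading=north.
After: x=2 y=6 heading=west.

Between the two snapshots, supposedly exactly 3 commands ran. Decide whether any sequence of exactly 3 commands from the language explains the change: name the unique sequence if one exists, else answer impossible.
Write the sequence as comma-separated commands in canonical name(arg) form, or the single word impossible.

key: order matters: swapping strafe(right, 1) and move(4) lands elsewhere
from: x=5 y=6 heading=north
t=1 strafe(right, 1) ⇒ x=6 y=6 heading=north
t=2 turn(left) ⇒ x=6 y=6 heading=west
t=3 move(4) ⇒ x=2 y=6 heading=west
uniquely the one of 343 3-step routes that fits.

strafe(right, 1), turn(left), move(4)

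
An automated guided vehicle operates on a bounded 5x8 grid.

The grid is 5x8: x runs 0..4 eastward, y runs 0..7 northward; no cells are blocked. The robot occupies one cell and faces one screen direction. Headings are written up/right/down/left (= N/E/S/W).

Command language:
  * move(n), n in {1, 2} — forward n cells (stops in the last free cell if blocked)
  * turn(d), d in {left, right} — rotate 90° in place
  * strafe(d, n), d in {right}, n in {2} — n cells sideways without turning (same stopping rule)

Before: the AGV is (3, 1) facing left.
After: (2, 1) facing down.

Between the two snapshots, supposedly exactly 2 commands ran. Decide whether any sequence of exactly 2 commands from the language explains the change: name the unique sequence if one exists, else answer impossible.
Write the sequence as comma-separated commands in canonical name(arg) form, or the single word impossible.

key: cell and facing (now S) both changed — the 2 commands mix motion and turning
start: (3, 1) facing left
1. move(1) → (2, 1) facing left
2. turn(left) → (2, 1) facing down
no rival 2-sequence matches.

move(1), turn(left)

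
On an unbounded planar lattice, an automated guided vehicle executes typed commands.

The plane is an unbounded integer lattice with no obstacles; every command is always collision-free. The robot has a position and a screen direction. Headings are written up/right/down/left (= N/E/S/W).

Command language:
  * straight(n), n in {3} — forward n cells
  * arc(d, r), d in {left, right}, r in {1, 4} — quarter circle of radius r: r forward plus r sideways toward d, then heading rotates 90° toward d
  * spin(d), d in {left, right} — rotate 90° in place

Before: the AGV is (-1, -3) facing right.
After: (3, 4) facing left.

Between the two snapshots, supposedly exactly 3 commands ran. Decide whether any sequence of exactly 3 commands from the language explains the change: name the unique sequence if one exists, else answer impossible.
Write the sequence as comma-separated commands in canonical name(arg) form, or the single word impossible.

key: cell and facing (now W) both changed — the 3 commands mix motion and turning
start: (-1, -3) facing right
t=1 arc(left, 4) ⇒ (3, 1) facing up
t=2 straight(3) ⇒ (3, 4) facing up
t=3 spin(left) ⇒ (3, 4) facing left
uniquely the one of 343 3-step routes that fits.

arc(left, 4), straight(3), spin(left)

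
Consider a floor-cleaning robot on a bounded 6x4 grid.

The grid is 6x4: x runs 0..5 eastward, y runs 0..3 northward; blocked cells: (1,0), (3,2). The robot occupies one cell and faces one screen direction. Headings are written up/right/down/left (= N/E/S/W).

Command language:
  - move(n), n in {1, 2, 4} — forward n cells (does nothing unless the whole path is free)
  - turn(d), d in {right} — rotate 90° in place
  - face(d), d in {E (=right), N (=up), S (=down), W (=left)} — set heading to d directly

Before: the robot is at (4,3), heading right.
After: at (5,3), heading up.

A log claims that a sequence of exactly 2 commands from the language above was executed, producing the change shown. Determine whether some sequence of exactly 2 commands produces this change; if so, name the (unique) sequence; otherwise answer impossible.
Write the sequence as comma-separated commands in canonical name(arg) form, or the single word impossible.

move(1), face(N)

key: running face(N) before move(1) would end elsewhere — order is forced
from: at (4,3), heading right
1. move(1) → at (5,3), heading right
2. face(N) → at (5,3), heading up
all 64 alternatives checked — unique.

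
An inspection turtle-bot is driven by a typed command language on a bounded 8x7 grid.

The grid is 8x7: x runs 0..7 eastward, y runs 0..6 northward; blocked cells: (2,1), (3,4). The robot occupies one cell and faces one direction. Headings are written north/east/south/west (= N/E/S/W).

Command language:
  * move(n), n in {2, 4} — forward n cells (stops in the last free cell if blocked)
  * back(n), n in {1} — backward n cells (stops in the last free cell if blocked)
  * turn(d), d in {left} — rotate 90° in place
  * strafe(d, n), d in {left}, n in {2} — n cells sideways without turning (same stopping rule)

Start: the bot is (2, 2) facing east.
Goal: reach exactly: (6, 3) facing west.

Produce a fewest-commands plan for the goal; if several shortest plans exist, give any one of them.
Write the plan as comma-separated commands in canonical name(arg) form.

move(4), strafe(left, 2), turn(left), back(1), turn(left)

t0: (2, 2) facing east
step 1 (move(4)): (6, 2) facing east
step 2 (strafe(left, 2)): (6, 4) facing east
step 3 (turn(left)): (6, 4) facing north
step 4 (back(1)): (6, 3) facing north
step 5 (turn(left)): (6, 3) facing west
shorter routes all fall short; 5 is best.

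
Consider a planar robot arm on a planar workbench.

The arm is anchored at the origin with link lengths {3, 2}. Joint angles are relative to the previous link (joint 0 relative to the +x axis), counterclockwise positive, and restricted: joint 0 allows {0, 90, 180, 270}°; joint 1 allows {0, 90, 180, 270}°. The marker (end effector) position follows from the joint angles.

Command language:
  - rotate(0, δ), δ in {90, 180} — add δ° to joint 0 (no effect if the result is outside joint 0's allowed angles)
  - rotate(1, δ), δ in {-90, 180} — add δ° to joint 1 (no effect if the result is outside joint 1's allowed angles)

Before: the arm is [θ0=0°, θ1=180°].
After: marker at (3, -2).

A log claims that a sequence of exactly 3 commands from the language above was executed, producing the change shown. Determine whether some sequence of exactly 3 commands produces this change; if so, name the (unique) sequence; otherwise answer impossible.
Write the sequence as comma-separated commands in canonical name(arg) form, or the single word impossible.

rotate(1, -90), rotate(1, -90), rotate(1, -90)

from: [θ0=0°, θ1=180°]
1. rotate(1, -90) → [θ0=0°, θ1=90°]
2. rotate(1, -90) → [θ0=0°, θ1=0°]
3. rotate(1, -90) → [θ0=0°, θ1=270°]
no other 3-command option fits: unique.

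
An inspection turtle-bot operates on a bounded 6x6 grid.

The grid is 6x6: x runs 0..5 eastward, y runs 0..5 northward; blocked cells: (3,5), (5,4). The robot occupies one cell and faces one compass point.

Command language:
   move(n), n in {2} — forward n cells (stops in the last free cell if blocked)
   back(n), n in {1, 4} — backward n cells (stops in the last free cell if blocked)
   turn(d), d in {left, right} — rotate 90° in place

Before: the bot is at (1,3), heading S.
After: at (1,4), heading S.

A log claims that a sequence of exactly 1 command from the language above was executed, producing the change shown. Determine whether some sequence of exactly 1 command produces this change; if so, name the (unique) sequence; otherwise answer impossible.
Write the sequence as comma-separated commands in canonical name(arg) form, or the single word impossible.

key: heading stays S — the single command does not turn
t0: at (1,3), heading S
[1] after back(1): at (1,4), heading S
no rival 1-sequence matches.

back(1)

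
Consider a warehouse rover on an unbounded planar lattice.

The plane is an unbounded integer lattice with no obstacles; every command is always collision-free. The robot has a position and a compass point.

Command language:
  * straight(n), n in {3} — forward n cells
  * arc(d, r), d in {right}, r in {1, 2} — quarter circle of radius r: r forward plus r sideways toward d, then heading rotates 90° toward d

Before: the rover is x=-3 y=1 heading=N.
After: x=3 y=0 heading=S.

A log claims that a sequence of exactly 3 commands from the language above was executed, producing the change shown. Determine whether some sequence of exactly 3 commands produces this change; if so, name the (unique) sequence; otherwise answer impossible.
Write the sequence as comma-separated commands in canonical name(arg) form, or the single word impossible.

key: running arc(right, 2) before arc(right, 1) would end elsewhere — order is forced
t0: x=-3 y=1 heading=N
1. arc(right, 1) → x=-2 y=2 heading=E
2. straight(3) → x=1 y=2 heading=E
3. arc(right, 2) → x=3 y=0 heading=S
no rival 3-sequence matches.

arc(right, 1), straight(3), arc(right, 2)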